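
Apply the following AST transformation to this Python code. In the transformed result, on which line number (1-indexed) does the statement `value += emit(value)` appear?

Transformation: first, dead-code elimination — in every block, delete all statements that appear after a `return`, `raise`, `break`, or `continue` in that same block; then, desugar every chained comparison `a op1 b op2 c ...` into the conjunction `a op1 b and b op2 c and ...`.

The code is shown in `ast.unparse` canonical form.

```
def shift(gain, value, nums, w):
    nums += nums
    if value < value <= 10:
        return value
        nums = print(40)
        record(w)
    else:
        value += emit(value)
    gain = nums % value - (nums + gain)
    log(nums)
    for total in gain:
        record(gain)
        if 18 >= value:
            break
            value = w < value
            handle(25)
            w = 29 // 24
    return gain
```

6

Transformed code:
def shift(gain, value, nums, w):
    nums += nums
    if value < value and value <= 10:
        return value
    else:
        value += emit(value)
    gain = nums % value - (nums + gain)
    log(nums)
    for total in gain:
        record(gain)
        if 18 >= value:
            break
    return gain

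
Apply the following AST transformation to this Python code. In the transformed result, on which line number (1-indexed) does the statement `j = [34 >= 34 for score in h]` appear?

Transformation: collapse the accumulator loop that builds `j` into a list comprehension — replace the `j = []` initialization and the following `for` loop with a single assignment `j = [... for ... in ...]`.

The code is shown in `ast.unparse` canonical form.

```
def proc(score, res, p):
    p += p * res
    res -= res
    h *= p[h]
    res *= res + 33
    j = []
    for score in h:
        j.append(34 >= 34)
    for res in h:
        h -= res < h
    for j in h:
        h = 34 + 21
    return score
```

Transformed code:
def proc(score, res, p):
    p += p * res
    res -= res
    h *= p[h]
    res *= res + 33
    j = [34 >= 34 for score in h]
    for res in h:
        h -= res < h
    for j in h:
        h = 34 + 21
    return score

6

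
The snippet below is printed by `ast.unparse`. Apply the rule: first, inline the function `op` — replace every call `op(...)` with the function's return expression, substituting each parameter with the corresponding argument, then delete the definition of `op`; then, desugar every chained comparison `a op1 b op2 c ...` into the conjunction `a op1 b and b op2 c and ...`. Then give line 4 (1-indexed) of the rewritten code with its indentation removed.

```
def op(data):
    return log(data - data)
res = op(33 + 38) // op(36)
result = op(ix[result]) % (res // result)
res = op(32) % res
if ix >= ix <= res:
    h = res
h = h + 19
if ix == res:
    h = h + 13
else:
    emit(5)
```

Transformed code:
res = log(33 + 38 - (33 + 38)) // log(36 - 36)
result = log(ix[result] - ix[result]) % (res // result)
res = log(32 - 32) % res
if ix >= ix and ix <= res:
    h = res
h = h + 19
if ix == res:
    h = h + 13
else:
    emit(5)

if ix >= ix and ix <= res:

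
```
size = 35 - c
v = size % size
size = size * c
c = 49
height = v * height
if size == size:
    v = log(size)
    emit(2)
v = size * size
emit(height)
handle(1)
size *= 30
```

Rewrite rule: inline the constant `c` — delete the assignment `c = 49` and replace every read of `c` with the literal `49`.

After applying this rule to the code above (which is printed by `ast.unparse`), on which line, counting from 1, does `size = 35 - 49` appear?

Transformed code:
size = 35 - 49
v = size % size
size = size * 49
height = v * height
if size == size:
    v = log(size)
    emit(2)
v = size * size
emit(height)
handle(1)
size *= 30

1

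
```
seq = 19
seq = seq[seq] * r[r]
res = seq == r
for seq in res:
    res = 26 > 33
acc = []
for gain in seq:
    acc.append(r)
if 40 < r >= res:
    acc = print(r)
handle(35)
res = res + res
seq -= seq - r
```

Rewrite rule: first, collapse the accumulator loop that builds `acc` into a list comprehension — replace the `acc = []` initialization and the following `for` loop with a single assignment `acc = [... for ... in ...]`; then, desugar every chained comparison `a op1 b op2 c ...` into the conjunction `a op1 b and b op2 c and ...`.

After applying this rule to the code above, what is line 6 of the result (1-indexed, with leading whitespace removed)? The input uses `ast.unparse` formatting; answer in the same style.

Transformed code:
seq = 19
seq = seq[seq] * r[r]
res = seq == r
for seq in res:
    res = 26 > 33
acc = [r for gain in seq]
if 40 < r and r >= res:
    acc = print(r)
handle(35)
res = res + res
seq -= seq - r

acc = [r for gain in seq]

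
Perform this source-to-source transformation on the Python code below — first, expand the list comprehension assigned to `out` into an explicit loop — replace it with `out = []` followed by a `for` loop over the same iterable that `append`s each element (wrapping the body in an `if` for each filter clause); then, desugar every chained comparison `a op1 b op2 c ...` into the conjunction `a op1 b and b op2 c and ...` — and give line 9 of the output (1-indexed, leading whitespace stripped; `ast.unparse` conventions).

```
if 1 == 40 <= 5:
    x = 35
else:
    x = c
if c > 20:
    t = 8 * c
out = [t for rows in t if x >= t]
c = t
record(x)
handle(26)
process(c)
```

if x >= t:

Transformed code:
if 1 == 40 and 40 <= 5:
    x = 35
else:
    x = c
if c > 20:
    t = 8 * c
out = []
for rows in t:
    if x >= t:
        out.append(t)
c = t
record(x)
handle(26)
process(c)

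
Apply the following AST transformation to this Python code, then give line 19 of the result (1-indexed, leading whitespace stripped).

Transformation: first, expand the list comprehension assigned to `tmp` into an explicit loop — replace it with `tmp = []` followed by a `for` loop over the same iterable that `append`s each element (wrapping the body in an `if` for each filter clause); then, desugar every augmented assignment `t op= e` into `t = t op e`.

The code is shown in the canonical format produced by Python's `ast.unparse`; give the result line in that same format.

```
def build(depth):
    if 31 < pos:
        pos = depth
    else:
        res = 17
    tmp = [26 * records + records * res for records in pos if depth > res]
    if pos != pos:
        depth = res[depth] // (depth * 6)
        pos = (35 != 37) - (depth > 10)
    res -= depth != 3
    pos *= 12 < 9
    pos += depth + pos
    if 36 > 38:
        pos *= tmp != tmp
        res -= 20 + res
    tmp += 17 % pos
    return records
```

tmp = tmp + 17 % pos

Transformed code:
def build(depth):
    if 31 < pos:
        pos = depth
    else:
        res = 17
    tmp = []
    for records in pos:
        if depth > res:
            tmp.append(26 * records + records * res)
    if pos != pos:
        depth = res[depth] // (depth * 6)
        pos = (35 != 37) - (depth > 10)
    res = res - (depth != 3)
    pos = pos * (12 < 9)
    pos = pos + (depth + pos)
    if 36 > 38:
        pos = pos * (tmp != tmp)
        res = res - (20 + res)
    tmp = tmp + 17 % pos
    return records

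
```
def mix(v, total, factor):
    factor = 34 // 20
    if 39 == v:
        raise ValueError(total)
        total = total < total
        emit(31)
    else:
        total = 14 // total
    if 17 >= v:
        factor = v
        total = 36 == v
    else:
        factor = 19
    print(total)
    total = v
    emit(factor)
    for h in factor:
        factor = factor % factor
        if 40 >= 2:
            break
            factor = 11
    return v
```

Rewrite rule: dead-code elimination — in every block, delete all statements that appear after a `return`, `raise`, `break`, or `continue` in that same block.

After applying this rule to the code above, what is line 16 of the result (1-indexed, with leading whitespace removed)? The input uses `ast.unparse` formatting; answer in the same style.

Transformed code:
def mix(v, total, factor):
    factor = 34 // 20
    if 39 == v:
        raise ValueError(total)
    else:
        total = 14 // total
    if 17 >= v:
        factor = v
        total = 36 == v
    else:
        factor = 19
    print(total)
    total = v
    emit(factor)
    for h in factor:
        factor = factor % factor
        if 40 >= 2:
            break
    return v

factor = factor % factor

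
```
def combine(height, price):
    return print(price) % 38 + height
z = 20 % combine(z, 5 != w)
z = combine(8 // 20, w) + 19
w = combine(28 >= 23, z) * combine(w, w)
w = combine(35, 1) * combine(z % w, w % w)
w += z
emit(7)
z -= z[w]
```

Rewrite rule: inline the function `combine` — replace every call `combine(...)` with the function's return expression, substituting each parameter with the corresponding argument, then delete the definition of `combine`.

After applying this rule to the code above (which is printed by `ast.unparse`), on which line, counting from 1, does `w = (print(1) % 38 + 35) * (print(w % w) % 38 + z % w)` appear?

4

Transformed code:
z = 20 % (print(5 != w) % 38 + z)
z = print(w) % 38 + 8 // 20 + 19
w = (print(z) % 38 + (28 >= 23)) * (print(w) % 38 + w)
w = (print(1) % 38 + 35) * (print(w % w) % 38 + z % w)
w += z
emit(7)
z -= z[w]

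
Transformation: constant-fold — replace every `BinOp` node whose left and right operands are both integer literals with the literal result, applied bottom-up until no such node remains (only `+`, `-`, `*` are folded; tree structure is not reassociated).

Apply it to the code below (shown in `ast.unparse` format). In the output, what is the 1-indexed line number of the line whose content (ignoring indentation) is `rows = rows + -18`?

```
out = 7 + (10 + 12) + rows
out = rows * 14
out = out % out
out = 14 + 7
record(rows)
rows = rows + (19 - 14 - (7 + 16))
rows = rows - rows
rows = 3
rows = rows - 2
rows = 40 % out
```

6

Transformed code:
out = 29 + rows
out = rows * 14
out = out % out
out = 21
record(rows)
rows = rows + -18
rows = rows - rows
rows = 3
rows = rows - 2
rows = 40 % out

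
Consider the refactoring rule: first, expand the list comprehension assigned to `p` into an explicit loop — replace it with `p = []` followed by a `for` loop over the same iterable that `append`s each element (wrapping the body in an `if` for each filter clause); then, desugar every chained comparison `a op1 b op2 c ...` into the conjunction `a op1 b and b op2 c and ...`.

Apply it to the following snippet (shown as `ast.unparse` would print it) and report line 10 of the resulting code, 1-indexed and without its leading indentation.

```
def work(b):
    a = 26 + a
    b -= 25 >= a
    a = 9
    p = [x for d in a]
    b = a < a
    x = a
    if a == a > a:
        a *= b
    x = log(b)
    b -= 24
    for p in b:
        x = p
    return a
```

if a == a and a > a:

Transformed code:
def work(b):
    a = 26 + a
    b -= 25 >= a
    a = 9
    p = []
    for d in a:
        p.append(x)
    b = a < a
    x = a
    if a == a and a > a:
        a *= b
    x = log(b)
    b -= 24
    for p in b:
        x = p
    return a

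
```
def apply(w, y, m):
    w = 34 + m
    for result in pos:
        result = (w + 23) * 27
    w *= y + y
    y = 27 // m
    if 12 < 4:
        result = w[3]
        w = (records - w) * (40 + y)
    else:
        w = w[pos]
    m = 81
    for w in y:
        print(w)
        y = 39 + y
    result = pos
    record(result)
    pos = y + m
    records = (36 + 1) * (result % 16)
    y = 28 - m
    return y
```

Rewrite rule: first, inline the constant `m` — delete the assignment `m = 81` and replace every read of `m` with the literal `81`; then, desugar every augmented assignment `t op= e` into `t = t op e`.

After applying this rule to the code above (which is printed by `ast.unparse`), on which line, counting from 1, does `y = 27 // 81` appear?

6

Transformed code:
def apply(w, y, m):
    w = 34 + 81
    for result in pos:
        result = (w + 23) * 27
    w = w * (y + y)
    y = 27 // 81
    if 12 < 4:
        result = w[3]
        w = (records - w) * (40 + y)
    else:
        w = w[pos]
    for w in y:
        print(w)
        y = 39 + y
    result = pos
    record(result)
    pos = y + 81
    records = (36 + 1) * (result % 16)
    y = 28 - 81
    return y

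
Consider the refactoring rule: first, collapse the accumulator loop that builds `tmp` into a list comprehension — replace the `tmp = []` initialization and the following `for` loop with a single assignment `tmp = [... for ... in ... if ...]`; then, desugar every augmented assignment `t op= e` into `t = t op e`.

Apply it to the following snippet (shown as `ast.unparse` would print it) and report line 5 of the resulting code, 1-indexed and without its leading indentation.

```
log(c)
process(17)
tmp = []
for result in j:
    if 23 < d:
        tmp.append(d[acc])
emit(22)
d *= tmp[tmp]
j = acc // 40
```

Transformed code:
log(c)
process(17)
tmp = [d[acc] for result in j if 23 < d]
emit(22)
d = d * tmp[tmp]
j = acc // 40

d = d * tmp[tmp]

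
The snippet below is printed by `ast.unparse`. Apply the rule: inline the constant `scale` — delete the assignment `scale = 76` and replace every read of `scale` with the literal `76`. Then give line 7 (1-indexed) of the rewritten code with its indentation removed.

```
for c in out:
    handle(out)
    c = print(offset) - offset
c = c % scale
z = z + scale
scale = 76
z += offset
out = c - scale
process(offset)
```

Transformed code:
for c in out:
    handle(out)
    c = print(offset) - offset
c = c % 76
z = z + 76
z += offset
out = c - 76
process(offset)

out = c - 76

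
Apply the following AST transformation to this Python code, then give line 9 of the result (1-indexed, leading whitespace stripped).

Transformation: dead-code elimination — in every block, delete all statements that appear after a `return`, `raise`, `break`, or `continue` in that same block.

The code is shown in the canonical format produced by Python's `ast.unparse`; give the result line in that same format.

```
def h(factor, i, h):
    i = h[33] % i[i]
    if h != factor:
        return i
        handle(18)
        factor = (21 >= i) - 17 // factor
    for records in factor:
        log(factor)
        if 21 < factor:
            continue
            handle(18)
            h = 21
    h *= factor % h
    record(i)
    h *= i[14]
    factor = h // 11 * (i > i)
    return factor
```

Transformed code:
def h(factor, i, h):
    i = h[33] % i[i]
    if h != factor:
        return i
    for records in factor:
        log(factor)
        if 21 < factor:
            continue
    h *= factor % h
    record(i)
    h *= i[14]
    factor = h // 11 * (i > i)
    return factor

h *= factor % h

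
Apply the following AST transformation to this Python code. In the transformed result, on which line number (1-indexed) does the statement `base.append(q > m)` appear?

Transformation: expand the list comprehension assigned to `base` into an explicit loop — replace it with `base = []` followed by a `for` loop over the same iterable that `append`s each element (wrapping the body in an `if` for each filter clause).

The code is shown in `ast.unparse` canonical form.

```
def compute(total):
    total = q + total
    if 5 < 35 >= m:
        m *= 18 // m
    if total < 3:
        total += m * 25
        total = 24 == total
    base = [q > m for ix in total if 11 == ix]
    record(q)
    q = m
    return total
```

11

Transformed code:
def compute(total):
    total = q + total
    if 5 < 35 >= m:
        m *= 18 // m
    if total < 3:
        total += m * 25
        total = 24 == total
    base = []
    for ix in total:
        if 11 == ix:
            base.append(q > m)
    record(q)
    q = m
    return total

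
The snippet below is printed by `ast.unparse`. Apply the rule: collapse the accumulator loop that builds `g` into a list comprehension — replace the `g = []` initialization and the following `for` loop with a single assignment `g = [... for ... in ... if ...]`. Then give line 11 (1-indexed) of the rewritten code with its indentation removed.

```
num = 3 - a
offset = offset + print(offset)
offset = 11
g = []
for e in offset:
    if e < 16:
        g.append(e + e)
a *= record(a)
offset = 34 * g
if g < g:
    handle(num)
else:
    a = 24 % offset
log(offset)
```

Transformed code:
num = 3 - a
offset = offset + print(offset)
offset = 11
g = [e + e for e in offset if e < 16]
a *= record(a)
offset = 34 * g
if g < g:
    handle(num)
else:
    a = 24 % offset
log(offset)

log(offset)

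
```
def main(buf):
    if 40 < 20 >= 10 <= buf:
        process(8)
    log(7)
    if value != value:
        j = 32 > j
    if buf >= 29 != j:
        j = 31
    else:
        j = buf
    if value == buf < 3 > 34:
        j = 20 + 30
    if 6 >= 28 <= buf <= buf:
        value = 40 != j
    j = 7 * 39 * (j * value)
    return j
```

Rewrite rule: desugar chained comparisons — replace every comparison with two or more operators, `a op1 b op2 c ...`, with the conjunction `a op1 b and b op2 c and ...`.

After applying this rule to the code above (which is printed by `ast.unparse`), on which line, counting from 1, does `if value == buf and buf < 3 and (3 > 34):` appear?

11

Transformed code:
def main(buf):
    if 40 < 20 and 20 >= 10 and (10 <= buf):
        process(8)
    log(7)
    if value != value:
        j = 32 > j
    if buf >= 29 and 29 != j:
        j = 31
    else:
        j = buf
    if value == buf and buf < 3 and (3 > 34):
        j = 20 + 30
    if 6 >= 28 and 28 <= buf and (buf <= buf):
        value = 40 != j
    j = 7 * 39 * (j * value)
    return j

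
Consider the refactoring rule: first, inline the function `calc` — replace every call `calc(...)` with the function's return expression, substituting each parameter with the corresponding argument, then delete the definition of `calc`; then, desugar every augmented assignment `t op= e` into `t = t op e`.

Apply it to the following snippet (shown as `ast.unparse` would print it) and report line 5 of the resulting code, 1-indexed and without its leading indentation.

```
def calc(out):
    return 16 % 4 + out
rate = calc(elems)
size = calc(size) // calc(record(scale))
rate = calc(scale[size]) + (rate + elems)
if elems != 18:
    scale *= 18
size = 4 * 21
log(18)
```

scale = scale * 18

Transformed code:
rate = 16 % 4 + elems
size = (16 % 4 + size) // (16 % 4 + record(scale))
rate = 16 % 4 + scale[size] + (rate + elems)
if elems != 18:
    scale = scale * 18
size = 4 * 21
log(18)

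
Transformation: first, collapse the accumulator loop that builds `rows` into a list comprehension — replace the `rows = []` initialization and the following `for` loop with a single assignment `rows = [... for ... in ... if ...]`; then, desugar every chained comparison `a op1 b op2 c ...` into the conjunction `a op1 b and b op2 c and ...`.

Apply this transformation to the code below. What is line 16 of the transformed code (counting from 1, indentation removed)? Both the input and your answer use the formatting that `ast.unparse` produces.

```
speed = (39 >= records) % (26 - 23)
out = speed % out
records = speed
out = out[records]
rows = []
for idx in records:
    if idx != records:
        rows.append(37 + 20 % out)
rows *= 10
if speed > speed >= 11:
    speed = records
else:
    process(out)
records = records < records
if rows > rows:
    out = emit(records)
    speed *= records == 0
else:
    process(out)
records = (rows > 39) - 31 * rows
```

Transformed code:
speed = (39 >= records) % (26 - 23)
out = speed % out
records = speed
out = out[records]
rows = [37 + 20 % out for idx in records if idx != records]
rows *= 10
if speed > speed and speed >= 11:
    speed = records
else:
    process(out)
records = records < records
if rows > rows:
    out = emit(records)
    speed *= records == 0
else:
    process(out)
records = (rows > 39) - 31 * rows

process(out)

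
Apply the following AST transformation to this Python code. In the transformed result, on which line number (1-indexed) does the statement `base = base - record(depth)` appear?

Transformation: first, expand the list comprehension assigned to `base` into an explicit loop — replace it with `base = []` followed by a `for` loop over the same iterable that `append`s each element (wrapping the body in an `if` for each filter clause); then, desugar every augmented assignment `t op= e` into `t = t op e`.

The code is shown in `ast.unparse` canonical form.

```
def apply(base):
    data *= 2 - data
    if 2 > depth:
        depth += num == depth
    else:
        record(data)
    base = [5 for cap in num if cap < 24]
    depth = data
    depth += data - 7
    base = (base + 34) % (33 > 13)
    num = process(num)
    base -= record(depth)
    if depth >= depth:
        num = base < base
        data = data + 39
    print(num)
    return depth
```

15

Transformed code:
def apply(base):
    data = data * (2 - data)
    if 2 > depth:
        depth = depth + (num == depth)
    else:
        record(data)
    base = []
    for cap in num:
        if cap < 24:
            base.append(5)
    depth = data
    depth = depth + (data - 7)
    base = (base + 34) % (33 > 13)
    num = process(num)
    base = base - record(depth)
    if depth >= depth:
        num = base < base
        data = data + 39
    print(num)
    return depth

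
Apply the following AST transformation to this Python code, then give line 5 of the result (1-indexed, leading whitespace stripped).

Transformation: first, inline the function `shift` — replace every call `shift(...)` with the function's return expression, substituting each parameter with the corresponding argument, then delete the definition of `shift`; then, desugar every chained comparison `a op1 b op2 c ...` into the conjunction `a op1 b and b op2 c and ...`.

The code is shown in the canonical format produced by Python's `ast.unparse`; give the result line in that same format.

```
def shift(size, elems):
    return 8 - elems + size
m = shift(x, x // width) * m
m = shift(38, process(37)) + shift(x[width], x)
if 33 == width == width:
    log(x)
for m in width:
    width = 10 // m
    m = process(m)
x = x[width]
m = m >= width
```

for m in width:

Transformed code:
m = (8 - x // width + x) * m
m = 8 - process(37) + 38 + (8 - x + x[width])
if 33 == width and width == width:
    log(x)
for m in width:
    width = 10 // m
    m = process(m)
x = x[width]
m = m >= width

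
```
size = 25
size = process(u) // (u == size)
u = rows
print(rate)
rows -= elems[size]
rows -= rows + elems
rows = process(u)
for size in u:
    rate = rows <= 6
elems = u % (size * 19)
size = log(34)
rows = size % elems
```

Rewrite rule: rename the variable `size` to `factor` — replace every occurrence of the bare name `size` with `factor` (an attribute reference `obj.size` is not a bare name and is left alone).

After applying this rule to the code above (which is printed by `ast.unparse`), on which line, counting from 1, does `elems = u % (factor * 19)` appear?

10

Transformed code:
factor = 25
factor = process(u) // (u == factor)
u = rows
print(rate)
rows -= elems[factor]
rows -= rows + elems
rows = process(u)
for factor in u:
    rate = rows <= 6
elems = u % (factor * 19)
factor = log(34)
rows = factor % elems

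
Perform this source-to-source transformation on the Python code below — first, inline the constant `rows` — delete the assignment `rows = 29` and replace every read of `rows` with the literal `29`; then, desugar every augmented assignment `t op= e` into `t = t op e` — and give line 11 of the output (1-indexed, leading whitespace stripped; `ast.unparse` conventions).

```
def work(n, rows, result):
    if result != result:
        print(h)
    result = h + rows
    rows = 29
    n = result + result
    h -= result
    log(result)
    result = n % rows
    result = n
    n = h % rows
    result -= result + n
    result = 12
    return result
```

Transformed code:
def work(n, rows, result):
    if result != result:
        print(h)
    result = h + 29
    n = result + result
    h = h - result
    log(result)
    result = n % 29
    result = n
    n = h % 29
    result = result - (result + n)
    result = 12
    return result

result = result - (result + n)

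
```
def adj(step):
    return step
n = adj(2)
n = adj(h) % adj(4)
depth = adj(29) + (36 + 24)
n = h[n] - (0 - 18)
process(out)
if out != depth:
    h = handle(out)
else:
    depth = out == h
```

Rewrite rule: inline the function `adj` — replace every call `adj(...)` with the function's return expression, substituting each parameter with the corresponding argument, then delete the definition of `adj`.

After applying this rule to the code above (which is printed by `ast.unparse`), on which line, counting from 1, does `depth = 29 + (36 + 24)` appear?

Transformed code:
n = 2
n = h % 4
depth = 29 + (36 + 24)
n = h[n] - (0 - 18)
process(out)
if out != depth:
    h = handle(out)
else:
    depth = out == h

3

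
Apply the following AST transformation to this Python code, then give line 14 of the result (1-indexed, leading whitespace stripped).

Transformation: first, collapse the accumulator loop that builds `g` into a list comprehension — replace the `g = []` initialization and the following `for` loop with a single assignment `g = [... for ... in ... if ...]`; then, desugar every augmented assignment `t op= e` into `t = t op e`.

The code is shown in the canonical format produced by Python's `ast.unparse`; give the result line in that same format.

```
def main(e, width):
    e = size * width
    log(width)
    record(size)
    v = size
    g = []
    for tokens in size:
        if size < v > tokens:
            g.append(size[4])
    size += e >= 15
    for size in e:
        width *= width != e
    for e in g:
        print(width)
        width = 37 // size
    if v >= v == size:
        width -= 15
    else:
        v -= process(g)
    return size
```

Transformed code:
def main(e, width):
    e = size * width
    log(width)
    record(size)
    v = size
    g = [size[4] for tokens in size if size < v > tokens]
    size = size + (e >= 15)
    for size in e:
        width = width * (width != e)
    for e in g:
        print(width)
        width = 37 // size
    if v >= v == size:
        width = width - 15
    else:
        v = v - process(g)
    return size

width = width - 15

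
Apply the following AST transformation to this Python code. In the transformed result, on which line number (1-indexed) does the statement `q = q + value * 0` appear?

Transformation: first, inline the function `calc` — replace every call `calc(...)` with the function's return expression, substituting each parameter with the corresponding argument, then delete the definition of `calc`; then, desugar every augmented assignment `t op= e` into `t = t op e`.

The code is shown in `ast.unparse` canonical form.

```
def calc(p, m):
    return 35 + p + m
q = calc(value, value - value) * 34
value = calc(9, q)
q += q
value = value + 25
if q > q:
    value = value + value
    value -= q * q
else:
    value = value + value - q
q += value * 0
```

10

Transformed code:
q = (35 + value + (value - value)) * 34
value = 35 + 9 + q
q = q + q
value = value + 25
if q > q:
    value = value + value
    value = value - q * q
else:
    value = value + value - q
q = q + value * 0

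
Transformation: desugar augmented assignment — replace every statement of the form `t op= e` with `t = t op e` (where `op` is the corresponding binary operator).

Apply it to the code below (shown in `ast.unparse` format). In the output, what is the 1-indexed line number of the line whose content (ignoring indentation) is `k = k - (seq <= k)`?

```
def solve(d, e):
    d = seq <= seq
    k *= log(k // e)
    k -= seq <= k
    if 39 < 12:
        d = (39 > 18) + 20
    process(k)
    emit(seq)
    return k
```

Transformed code:
def solve(d, e):
    d = seq <= seq
    k = k * log(k // e)
    k = k - (seq <= k)
    if 39 < 12:
        d = (39 > 18) + 20
    process(k)
    emit(seq)
    return k

4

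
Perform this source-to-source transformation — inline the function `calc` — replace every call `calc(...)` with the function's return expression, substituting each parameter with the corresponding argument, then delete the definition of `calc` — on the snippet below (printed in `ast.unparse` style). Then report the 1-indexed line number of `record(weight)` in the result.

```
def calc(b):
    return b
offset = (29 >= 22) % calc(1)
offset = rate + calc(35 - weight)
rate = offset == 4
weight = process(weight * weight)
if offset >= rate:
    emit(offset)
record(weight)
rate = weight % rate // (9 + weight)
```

7

Transformed code:
offset = (29 >= 22) % 1
offset = rate + (35 - weight)
rate = offset == 4
weight = process(weight * weight)
if offset >= rate:
    emit(offset)
record(weight)
rate = weight % rate // (9 + weight)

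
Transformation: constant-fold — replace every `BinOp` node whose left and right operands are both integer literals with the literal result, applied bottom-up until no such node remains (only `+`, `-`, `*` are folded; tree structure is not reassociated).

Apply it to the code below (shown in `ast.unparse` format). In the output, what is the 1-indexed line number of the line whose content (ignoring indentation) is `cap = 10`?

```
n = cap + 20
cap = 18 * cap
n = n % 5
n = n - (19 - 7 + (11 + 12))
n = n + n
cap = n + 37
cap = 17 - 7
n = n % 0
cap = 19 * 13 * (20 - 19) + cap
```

Transformed code:
n = cap + 20
cap = 18 * cap
n = n % 5
n = n - 35
n = n + n
cap = n + 37
cap = 10
n = n % 0
cap = 247 + cap

7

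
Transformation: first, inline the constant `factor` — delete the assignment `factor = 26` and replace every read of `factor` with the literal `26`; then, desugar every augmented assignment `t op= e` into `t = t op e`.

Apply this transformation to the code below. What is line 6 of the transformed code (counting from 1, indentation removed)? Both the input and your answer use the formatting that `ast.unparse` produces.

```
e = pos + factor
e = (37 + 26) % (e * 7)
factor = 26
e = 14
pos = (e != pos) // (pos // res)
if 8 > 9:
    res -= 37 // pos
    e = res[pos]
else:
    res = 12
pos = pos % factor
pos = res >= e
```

Transformed code:
e = pos + 26
e = (37 + 26) % (e * 7)
e = 14
pos = (e != pos) // (pos // res)
if 8 > 9:
    res = res - 37 // pos
    e = res[pos]
else:
    res = 12
pos = pos % 26
pos = res >= e

res = res - 37 // pos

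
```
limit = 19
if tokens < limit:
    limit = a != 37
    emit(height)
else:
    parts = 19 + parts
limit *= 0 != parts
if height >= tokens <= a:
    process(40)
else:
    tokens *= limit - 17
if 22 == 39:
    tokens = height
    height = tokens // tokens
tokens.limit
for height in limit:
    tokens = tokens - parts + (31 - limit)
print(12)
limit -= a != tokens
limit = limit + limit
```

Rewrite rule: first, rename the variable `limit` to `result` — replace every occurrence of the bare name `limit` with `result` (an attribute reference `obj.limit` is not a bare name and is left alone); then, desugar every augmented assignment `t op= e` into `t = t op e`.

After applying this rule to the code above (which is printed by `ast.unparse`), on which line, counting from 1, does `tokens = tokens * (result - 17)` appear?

11

Transformed code:
result = 19
if tokens < result:
    result = a != 37
    emit(height)
else:
    parts = 19 + parts
result = result * (0 != parts)
if height >= tokens <= a:
    process(40)
else:
    tokens = tokens * (result - 17)
if 22 == 39:
    tokens = height
    height = tokens // tokens
tokens.limit
for height in result:
    tokens = tokens - parts + (31 - result)
print(12)
result = result - (a != tokens)
result = result + result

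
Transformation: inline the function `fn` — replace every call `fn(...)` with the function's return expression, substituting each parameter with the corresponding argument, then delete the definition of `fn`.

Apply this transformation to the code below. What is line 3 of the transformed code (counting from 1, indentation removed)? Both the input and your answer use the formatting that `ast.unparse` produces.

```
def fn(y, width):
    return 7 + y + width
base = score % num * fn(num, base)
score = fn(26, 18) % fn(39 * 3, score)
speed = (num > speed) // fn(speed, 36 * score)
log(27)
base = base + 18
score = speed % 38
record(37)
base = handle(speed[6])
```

Transformed code:
base = score % num * (7 + num + base)
score = (7 + 26 + 18) % (7 + 39 * 3 + score)
speed = (num > speed) // (7 + speed + 36 * score)
log(27)
base = base + 18
score = speed % 38
record(37)
base = handle(speed[6])

speed = (num > speed) // (7 + speed + 36 * score)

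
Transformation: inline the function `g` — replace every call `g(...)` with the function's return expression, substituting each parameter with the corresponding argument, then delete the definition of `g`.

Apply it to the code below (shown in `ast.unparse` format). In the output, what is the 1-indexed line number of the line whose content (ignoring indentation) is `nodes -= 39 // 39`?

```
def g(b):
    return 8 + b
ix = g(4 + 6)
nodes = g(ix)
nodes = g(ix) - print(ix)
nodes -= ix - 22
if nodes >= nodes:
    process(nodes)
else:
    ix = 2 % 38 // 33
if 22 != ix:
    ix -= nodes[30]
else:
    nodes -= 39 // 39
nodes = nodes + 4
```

12

Transformed code:
ix = 8 + (4 + 6)
nodes = 8 + ix
nodes = 8 + ix - print(ix)
nodes -= ix - 22
if nodes >= nodes:
    process(nodes)
else:
    ix = 2 % 38 // 33
if 22 != ix:
    ix -= nodes[30]
else:
    nodes -= 39 // 39
nodes = nodes + 4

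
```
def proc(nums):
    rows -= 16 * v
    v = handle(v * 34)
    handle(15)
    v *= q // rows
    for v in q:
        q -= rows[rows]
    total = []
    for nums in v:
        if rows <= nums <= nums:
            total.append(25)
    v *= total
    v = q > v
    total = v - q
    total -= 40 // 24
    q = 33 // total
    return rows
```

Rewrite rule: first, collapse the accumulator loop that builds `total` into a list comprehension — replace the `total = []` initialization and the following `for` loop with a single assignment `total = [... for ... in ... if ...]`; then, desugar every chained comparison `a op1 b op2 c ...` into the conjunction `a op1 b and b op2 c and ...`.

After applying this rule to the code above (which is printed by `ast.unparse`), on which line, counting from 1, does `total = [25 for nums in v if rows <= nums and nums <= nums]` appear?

Transformed code:
def proc(nums):
    rows -= 16 * v
    v = handle(v * 34)
    handle(15)
    v *= q // rows
    for v in q:
        q -= rows[rows]
    total = [25 for nums in v if rows <= nums and nums <= nums]
    v *= total
    v = q > v
    total = v - q
    total -= 40 // 24
    q = 33 // total
    return rows

8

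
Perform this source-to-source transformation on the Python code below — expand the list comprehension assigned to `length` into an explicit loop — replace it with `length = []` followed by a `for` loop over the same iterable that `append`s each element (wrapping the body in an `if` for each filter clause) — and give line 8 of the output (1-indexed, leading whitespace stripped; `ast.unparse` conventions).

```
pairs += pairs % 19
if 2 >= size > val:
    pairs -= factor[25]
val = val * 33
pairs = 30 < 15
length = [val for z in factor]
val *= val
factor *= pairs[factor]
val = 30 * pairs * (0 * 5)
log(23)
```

length.append(val)

Transformed code:
pairs += pairs % 19
if 2 >= size > val:
    pairs -= factor[25]
val = val * 33
pairs = 30 < 15
length = []
for z in factor:
    length.append(val)
val *= val
factor *= pairs[factor]
val = 30 * pairs * (0 * 5)
log(23)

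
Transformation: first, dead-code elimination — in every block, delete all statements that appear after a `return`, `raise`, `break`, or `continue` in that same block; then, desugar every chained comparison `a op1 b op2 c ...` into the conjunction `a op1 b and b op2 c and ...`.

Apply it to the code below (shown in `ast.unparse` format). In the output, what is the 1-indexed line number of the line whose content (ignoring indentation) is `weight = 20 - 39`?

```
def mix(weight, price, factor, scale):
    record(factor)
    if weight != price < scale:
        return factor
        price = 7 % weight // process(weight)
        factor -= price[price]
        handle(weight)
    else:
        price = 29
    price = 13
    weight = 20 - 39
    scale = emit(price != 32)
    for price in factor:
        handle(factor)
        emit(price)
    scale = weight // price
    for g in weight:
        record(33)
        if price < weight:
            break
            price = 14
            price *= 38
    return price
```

8

Transformed code:
def mix(weight, price, factor, scale):
    record(factor)
    if weight != price and price < scale:
        return factor
    else:
        price = 29
    price = 13
    weight = 20 - 39
    scale = emit(price != 32)
    for price in factor:
        handle(factor)
        emit(price)
    scale = weight // price
    for g in weight:
        record(33)
        if price < weight:
            break
    return price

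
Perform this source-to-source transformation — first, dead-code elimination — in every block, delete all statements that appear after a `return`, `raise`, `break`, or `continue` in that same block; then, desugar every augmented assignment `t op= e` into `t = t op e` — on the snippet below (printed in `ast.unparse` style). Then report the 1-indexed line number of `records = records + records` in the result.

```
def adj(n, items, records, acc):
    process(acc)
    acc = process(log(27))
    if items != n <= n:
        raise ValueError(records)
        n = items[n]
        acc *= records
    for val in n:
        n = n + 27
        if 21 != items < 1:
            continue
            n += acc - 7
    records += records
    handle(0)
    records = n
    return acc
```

10

Transformed code:
def adj(n, items, records, acc):
    process(acc)
    acc = process(log(27))
    if items != n <= n:
        raise ValueError(records)
    for val in n:
        n = n + 27
        if 21 != items < 1:
            continue
    records = records + records
    handle(0)
    records = n
    return acc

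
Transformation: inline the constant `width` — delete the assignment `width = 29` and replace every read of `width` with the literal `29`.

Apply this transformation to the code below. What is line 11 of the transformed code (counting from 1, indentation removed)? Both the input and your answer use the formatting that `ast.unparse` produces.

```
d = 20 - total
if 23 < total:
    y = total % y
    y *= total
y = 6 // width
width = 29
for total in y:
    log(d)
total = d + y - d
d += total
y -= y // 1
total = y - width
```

total = y - 29

Transformed code:
d = 20 - total
if 23 < total:
    y = total % y
    y *= total
y = 6 // 29
for total in y:
    log(d)
total = d + y - d
d += total
y -= y // 1
total = y - 29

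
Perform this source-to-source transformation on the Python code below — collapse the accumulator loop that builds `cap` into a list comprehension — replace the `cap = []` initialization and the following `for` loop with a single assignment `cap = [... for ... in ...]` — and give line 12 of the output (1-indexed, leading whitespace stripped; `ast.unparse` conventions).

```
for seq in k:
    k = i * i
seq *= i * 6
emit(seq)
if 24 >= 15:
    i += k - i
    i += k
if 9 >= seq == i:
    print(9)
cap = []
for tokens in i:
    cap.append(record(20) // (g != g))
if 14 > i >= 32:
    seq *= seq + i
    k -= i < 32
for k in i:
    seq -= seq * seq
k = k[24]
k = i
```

seq *= seq + i

Transformed code:
for seq in k:
    k = i * i
seq *= i * 6
emit(seq)
if 24 >= 15:
    i += k - i
    i += k
if 9 >= seq == i:
    print(9)
cap = [record(20) // (g != g) for tokens in i]
if 14 > i >= 32:
    seq *= seq + i
    k -= i < 32
for k in i:
    seq -= seq * seq
k = k[24]
k = i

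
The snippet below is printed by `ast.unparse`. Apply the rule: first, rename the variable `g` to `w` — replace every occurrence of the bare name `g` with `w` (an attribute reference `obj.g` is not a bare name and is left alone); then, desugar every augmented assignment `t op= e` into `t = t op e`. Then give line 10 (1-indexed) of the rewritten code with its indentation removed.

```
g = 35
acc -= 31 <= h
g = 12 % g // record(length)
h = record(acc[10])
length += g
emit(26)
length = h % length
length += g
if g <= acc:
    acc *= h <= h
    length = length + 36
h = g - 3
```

acc = acc * (h <= h)

Transformed code:
w = 35
acc = acc - (31 <= h)
w = 12 % w // record(length)
h = record(acc[10])
length = length + w
emit(26)
length = h % length
length = length + w
if w <= acc:
    acc = acc * (h <= h)
    length = length + 36
h = w - 3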